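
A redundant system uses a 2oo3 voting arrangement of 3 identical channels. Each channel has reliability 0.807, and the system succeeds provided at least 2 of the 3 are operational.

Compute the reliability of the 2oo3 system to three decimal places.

R = Σ_{i=2}^{3} C(3,i) p^i (1−p)^{3−i} with p = 0.807
C(3,2)·0.807^2·0.193^1 = 0.37707
C(3,3)·0.807^3·0.193^0 = 0.52556
Sum = 0.903

0.903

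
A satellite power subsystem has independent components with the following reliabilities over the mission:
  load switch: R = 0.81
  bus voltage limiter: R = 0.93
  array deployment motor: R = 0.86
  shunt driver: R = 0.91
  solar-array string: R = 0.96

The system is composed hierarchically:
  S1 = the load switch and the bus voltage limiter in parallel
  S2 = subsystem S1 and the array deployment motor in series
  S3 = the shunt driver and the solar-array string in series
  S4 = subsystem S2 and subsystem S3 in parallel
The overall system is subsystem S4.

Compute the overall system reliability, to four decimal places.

0.9809

Parallel (load switch and bus voltage limiter): 1 − (1 − 0.810000)(1 − 0.930000) = 0.986700
Series ([0.986700] and array deployment motor): 0.986700 × 0.860000 = 0.848562
Series (shunt driver and solar-array string): 0.910000 × 0.960000 = 0.873600
Parallel ([0.848562] and [0.873600]): 1 − (1 − 0.848562)(1 − 0.873600) = 0.9809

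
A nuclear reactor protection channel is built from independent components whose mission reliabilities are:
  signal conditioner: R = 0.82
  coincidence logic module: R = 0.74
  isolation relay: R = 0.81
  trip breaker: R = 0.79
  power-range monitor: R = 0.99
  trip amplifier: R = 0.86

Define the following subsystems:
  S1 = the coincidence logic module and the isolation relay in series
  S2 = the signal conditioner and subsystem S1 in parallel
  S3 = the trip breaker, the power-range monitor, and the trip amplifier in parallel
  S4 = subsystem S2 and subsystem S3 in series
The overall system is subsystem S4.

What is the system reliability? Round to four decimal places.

Series (coincidence logic module and isolation relay): 0.740000 × 0.810000 = 0.599400
Parallel (signal conditioner and [0.599400]): 1 − (1 − 0.820000)(1 − 0.599400) = 0.927892
Parallel (trip breaker, power-range monitor, and trip amplifier): 1 − (1 − 0.790000)(1 − 0.990000)(1 − 0.860000) = 0.999706
Series ([0.927892] and [0.999706]): 0.927892 × 0.999706 = 0.9276

0.9276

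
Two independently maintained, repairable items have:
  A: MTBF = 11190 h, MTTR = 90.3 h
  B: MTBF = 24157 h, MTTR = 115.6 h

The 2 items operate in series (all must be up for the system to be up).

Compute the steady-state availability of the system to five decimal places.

0.98727

A(A) = MTBF/(MTBF+MTTR) = 11190/(11190+90.3) = 0.991995
A(B) = MTBF/(MTBF+MTTR) = 24157/(24157+115.6) = 0.995237
Series availability: 0.991995 × 0.995237 = 0.98727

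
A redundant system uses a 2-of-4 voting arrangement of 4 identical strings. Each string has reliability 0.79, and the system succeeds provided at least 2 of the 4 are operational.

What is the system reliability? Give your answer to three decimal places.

0.969

R = Σ_{i=2}^{4} C(4,i) p^i (1−p)^{4−i} with p = 0.79
C(4,2)·0.79^2·0.21^2 = 0.16514
C(4,3)·0.79^3·0.21^1 = 0.41415
C(4,4)·0.79^4·0.21^0 = 0.38950
Sum = 0.969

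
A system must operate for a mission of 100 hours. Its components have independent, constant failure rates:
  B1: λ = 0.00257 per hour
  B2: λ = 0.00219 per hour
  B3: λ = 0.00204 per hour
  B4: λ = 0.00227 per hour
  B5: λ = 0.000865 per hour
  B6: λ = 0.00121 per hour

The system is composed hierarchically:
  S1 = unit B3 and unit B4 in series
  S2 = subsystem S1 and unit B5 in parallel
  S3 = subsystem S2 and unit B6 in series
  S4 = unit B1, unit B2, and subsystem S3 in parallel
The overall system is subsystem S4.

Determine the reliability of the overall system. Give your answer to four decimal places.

R(B1) = exp(−0.00257 × 100) = 0.773368
R(B2) = exp(−0.00219 × 100) = 0.803322
R(B3) = exp(−0.00204 × 100) = 0.815462
R(B4) = exp(−0.00227 × 100) = 0.796921
R(B5) = exp(−0.000865 × 100) = 0.917136
R(B6) = exp(−0.00121 × 100) = 0.886034
Series (B3 and B4): 0.815462 × 0.796921 = 0.649859
Parallel ([0.649859] and B5): 1 − (1 − 0.649859)(1 − 0.917136) = 0.970986
Series ([0.970986] and B6): 0.970986 × 0.886034 = 0.860327
Parallel (B1, B2, and [0.860327]): 1 − (1 − 0.773368)(1 − 0.803322)(1 − 0.860327) = 0.9938

0.9938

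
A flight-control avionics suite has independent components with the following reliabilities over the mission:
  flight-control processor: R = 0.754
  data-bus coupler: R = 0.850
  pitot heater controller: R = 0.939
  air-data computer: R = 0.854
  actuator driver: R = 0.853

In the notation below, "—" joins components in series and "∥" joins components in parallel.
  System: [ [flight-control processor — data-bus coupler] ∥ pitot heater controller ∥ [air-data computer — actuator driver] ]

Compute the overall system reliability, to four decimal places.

Series (flight-control processor and data-bus coupler): 0.754000 × 0.850000 = 0.640900
Series (air-data computer and actuator driver): 0.854000 × 0.853000 = 0.728462
Parallel ([0.640900], pitot heater controller, and [0.728462]): 1 − (1 − 0.640900)(1 − 0.939000)(1 − 0.728462) = 0.9941

0.9941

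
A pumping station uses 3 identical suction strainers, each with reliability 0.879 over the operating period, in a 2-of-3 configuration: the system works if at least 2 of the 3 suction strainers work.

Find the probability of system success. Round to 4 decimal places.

0.9596

R = Σ_{i=2}^{3} C(3,i) p^i (1−p)^{3−i} with p = 0.879
C(3,2)·0.879^2·0.121^1 = 0.280469
C(3,3)·0.879^3·0.121^0 = 0.679151
Sum = 0.9596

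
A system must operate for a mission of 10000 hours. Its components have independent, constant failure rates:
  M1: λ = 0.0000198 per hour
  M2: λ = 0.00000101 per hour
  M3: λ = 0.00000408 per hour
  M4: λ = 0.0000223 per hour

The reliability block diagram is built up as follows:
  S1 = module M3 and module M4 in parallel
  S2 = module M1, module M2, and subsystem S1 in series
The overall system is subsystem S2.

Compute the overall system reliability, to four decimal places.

R(M1) = exp(−0.0000198 × 10000) = 0.820370
R(M2) = exp(−0.00000101 × 10000) = 0.989951
R(M3) = exp(−0.00000408 × 10000) = 0.960021
R(M4) = exp(−0.0000223 × 10000) = 0.800115
Parallel (M3 and M4): 1 − (1 − 0.960021)(1 − 0.800115) = 0.992009
Series (M1, M2, and [0.992009]): 0.820370 × 0.989951 × 0.992009 = 0.8056

0.8056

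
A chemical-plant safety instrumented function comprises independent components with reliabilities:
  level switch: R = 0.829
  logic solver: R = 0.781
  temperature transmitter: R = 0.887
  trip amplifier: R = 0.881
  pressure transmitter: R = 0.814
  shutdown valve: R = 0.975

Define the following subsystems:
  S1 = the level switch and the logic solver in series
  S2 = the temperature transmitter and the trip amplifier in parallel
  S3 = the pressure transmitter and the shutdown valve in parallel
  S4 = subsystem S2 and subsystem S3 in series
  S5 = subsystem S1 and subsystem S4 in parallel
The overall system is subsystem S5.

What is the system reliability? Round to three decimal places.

0.994

Series (level switch and logic solver): 0.82900 × 0.78100 = 0.64745
Parallel (temperature transmitter and trip amplifier): 1 − (1 − 0.88700)(1 − 0.88100) = 0.98655
Parallel (pressure transmitter and shutdown valve): 1 − (1 − 0.81400)(1 − 0.97500) = 0.99535
Series ([0.98655] and [0.99535]): 0.98655 × 0.99535 = 0.98196
Parallel ([0.64745] and [0.98196]): 1 − (1 − 0.64745)(1 − 0.98196) = 0.994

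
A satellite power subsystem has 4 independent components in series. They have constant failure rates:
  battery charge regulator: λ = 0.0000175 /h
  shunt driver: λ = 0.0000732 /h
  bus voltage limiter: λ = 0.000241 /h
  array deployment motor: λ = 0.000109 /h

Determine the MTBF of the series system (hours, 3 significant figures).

Series of exponential components: λ_sys = Σ λ_i
λ_sys = 0.0000175 + 0.0000732 + 0.000241 + 0.000109 = 4.4070e-04 /h
MTBF = 1 / λ_sys = 2270 h

2270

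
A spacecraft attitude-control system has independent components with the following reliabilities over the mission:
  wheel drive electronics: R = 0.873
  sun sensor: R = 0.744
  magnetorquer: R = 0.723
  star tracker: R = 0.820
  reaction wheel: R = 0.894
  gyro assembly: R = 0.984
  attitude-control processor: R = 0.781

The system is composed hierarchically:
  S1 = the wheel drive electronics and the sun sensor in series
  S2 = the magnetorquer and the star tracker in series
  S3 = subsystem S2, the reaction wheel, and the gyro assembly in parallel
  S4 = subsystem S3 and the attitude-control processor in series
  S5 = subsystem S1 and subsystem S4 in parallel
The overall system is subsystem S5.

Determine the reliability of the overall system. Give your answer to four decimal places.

0.9231

Series (wheel drive electronics and sun sensor): 0.873000 × 0.744000 = 0.649512
Series (magnetorquer and star tracker): 0.723000 × 0.820000 = 0.592860
Parallel ([0.592860], reaction wheel, and gyro assembly): 1 − (1 − 0.592860)(1 − 0.894000)(1 − 0.984000) = 0.999309
Series ([0.999309] and attitude-control processor): 0.999309 × 0.781000 = 0.780460
Parallel ([0.649512] and [0.780460]): 1 − (1 − 0.649512)(1 − 0.780460) = 0.9231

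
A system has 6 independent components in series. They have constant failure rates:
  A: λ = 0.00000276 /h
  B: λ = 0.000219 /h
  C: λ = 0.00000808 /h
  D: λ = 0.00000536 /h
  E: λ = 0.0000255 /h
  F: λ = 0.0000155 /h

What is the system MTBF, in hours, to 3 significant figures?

3620

Series of exponential components: λ_sys = Σ λ_i
λ_sys = 0.00000276 + 0.000219 + 0.00000808 + 0.00000536 + 0.0000255 + 0.0000155 = 2.7620e-04 /h
MTBF = 1 / λ_sys = 3620 h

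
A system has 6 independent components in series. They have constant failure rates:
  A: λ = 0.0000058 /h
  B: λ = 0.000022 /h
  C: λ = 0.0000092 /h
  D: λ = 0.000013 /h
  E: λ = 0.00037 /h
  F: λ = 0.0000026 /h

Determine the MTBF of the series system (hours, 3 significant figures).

Series of exponential components: λ_sys = Σ λ_i
λ_sys = 0.0000058 + 0.000022 + 0.0000092 + 0.000013 + 0.00037 + 0.0000026 = 4.2260e-04 /h
MTBF = 1 / λ_sys = 2370 h

2370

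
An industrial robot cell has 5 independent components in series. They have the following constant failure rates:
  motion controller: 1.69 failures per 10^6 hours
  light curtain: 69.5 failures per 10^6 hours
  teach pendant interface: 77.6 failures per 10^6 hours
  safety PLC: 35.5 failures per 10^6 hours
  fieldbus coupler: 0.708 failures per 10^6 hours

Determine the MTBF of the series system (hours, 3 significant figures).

Series of exponential components: λ_sys = Σ λ_i
λ_sys = 0.00000169 + 0.0000695 + 0.0000776 + 0.0000355 + 0.000000708 = 1.8500e-04 /h
MTBF = 1 / λ_sys = 5410 h

5410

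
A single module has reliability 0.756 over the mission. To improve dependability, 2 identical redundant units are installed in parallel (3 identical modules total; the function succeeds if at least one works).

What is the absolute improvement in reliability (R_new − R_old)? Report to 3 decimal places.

R_before = 0.756
R_after = 1 − (1 − 0.756)^3 = 0.985
ΔR = 0.985 − 0.756 = 0.229

0.229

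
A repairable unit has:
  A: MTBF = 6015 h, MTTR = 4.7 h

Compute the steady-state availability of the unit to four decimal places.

0.9992

A(A) = MTBF/(MTBF+MTTR) = 6015/(6015+4.7) = 0.9992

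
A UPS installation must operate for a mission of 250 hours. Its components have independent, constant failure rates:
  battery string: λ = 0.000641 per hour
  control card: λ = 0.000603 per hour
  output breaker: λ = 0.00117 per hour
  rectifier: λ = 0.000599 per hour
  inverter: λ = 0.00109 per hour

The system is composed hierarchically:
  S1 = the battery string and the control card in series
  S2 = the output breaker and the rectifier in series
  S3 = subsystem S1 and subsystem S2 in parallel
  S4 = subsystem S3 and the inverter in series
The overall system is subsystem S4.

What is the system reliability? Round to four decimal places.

0.6887

R(battery string) = exp(−0.000641 × 250) = 0.851931
R(control card) = exp(−0.000603 × 250) = 0.860063
R(output breaker) = exp(−0.00117 × 250) = 0.746395
R(rectifier) = exp(−0.000599 × 250) = 0.860923
R(inverter) = exp(−0.00109 × 250) = 0.761473
Series (battery string and control card): 0.851931 × 0.860063 = 0.732714
Series (output breaker and rectifier): 0.746395 × 0.860923 = 0.642589
Parallel ([0.732714] and [0.642589]): 1 − (1 − 0.732714)(1 − 0.642589) = 0.904469
Series ([0.904469] and inverter): 0.904469 × 0.761473 = 0.6887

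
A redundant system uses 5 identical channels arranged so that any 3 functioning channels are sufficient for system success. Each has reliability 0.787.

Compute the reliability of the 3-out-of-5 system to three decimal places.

0.932

R = Σ_{i=3}^{5} C(5,i) p^i (1−p)^{5−i} with p = 0.787
C(5,3)·0.787^3·0.213^2 = 0.22115
C(5,4)·0.787^4·0.213^1 = 0.40855
C(5,5)·0.787^5·0.213^0 = 0.30191
Sum = 0.932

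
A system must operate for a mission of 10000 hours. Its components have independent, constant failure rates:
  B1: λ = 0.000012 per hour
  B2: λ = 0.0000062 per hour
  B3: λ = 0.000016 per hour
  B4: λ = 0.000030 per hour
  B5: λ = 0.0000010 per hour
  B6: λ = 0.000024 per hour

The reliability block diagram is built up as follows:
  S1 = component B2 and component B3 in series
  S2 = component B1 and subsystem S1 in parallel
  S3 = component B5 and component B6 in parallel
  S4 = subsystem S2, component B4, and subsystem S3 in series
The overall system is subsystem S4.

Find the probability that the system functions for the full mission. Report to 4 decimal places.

R(B1) = exp(−0.000012 × 10000) = 0.886920
R(B2) = exp(−0.0000062 × 10000) = 0.939883
R(B3) = exp(−0.000016 × 10000) = 0.852144
R(B4) = exp(−0.000030 × 10000) = 0.740818
R(B5) = exp(−0.0000010 × 10000) = 0.990050
R(B6) = exp(−0.000024 × 10000) = 0.786628
Series (B2 and B3): 0.939883 × 0.852144 = 0.800916
Parallel (B1 and [0.800916]): 1 − (1 − 0.886920)(1 − 0.800916) = 0.977488
Parallel (B5 and B6): 1 − (1 − 0.990050)(1 − 0.786628) = 0.997877
Series ([0.977488], B4, and [0.997877]): 0.977488 × 0.740818 × 0.997877 = 0.7226

0.7226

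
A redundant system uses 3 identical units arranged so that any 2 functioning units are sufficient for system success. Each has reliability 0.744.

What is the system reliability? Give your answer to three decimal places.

R = Σ_{i=2}^{3} C(3,i) p^i (1−p)^{3−i} with p = 0.744
C(3,2)·0.744^2·0.256^1 = 0.42512
C(3,3)·0.744^3·0.256^0 = 0.41183
Sum = 0.837

0.837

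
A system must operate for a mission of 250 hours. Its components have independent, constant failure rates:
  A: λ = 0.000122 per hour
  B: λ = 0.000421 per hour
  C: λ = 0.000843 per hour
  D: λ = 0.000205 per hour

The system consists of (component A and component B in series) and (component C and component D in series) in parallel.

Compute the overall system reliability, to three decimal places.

0.971

R(A) = exp(−0.000122 × 250) = 0.96996
R(B) = exp(−0.000421 × 250) = 0.90010
R(C) = exp(−0.000843 × 250) = 0.80998
R(D) = exp(−0.000205 × 250) = 0.95004
Series (A and B): 0.96996 × 0.90010 = 0.87306
Series (C and D): 0.80998 × 0.95004 = 0.76951
Parallel ([0.87306] and [0.76951]): 1 − (1 − 0.87306)(1 − 0.76951) = 0.971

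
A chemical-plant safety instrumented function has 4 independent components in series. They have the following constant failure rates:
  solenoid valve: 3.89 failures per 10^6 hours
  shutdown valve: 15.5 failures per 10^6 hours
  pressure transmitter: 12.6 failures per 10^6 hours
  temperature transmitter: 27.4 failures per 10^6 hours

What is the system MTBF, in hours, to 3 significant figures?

16800

Series of exponential components: λ_sys = Σ λ_i
λ_sys = 0.00000389 + 0.0000155 + 0.0000126 + 0.0000274 = 5.9390e-05 /h
MTBF = 1 / λ_sys = 16800 h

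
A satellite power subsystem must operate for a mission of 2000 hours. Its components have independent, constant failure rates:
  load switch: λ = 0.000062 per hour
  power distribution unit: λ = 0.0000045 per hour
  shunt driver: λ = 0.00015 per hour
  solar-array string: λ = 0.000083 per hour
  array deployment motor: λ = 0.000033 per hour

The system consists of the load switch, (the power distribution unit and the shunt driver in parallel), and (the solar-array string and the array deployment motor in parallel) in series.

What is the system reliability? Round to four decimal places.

R(load switch) = exp(−0.000062 × 2000) = 0.883380
R(power distribution unit) = exp(−0.0000045 × 2000) = 0.991040
R(shunt driver) = exp(−0.00015 × 2000) = 0.740818
R(solar-array string) = exp(−0.000083 × 2000) = 0.847046
R(array deployment motor) = exp(−0.000033 × 2000) = 0.936131
Parallel (power distribution unit and shunt driver): 1 − (1 − 0.991040)(1 − 0.740818) = 0.997678
Parallel (solar-array string and array deployment motor): 1 − (1 − 0.847046)(1 − 0.936131) = 0.990231
Series (load switch, [0.997678], and [0.990231]): 0.883380 × 0.997678 × 0.990231 = 0.8727

0.8727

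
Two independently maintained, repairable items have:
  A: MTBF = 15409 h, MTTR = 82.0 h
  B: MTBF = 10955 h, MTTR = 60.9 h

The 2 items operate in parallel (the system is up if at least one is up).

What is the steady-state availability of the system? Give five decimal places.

0.99997

A(A) = MTBF/(MTBF+MTTR) = 15409/(15409+82.0) = 0.994707
A(B) = MTBF/(MTBF+MTTR) = 10955/(10955+60.9) = 0.994472
Parallel availability: 1 − (1 − 0.994707)(1 − 0.994472) = 0.99997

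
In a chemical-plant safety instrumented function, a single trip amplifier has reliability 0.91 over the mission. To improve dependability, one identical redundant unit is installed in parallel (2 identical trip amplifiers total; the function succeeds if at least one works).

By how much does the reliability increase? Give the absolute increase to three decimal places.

0.082

R_before = 0.91
R_after = 1 − (1 − 0.91)^2 = 0.992
ΔR = 0.992 − 0.91 = 0.082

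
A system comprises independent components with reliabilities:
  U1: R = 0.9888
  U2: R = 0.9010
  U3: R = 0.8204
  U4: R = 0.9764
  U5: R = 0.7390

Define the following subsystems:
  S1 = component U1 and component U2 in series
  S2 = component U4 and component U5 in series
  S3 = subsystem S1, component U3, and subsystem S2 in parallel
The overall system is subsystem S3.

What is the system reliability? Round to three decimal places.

Series (U1 and U2): 0.98880 × 0.90100 = 0.89091
Series (U4 and U5): 0.97640 × 0.73900 = 0.72156
Parallel ([0.89091], U3, and [0.72156]): 1 − (1 − 0.89091)(1 − 0.82040)(1 − 0.72156) = 0.995

0.995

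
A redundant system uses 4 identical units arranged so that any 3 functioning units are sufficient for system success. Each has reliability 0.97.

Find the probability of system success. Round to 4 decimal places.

R = Σ_{i=3}^{4} C(4,i) p^i (1−p)^{4−i} with p = 0.97
C(4,3)·0.97^3·0.03^1 = 0.109521
C(4,4)·0.97^4·0.03^0 = 0.885293
Sum = 0.9948

0.9948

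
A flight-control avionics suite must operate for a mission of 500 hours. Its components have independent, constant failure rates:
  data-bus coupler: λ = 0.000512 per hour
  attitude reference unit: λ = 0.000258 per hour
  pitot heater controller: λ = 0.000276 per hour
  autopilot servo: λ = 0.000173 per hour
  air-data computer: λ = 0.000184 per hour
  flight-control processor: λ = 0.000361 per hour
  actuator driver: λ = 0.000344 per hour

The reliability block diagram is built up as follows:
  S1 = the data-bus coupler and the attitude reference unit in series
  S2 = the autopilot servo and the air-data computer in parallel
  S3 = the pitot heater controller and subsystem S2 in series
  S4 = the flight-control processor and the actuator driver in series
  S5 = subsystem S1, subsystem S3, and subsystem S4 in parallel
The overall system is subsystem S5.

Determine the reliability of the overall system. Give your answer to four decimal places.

R(data-bus coupler) = exp(−0.000512 × 500) = 0.774142
R(attitude reference unit) = exp(−0.000258 × 500) = 0.878974
R(pitot heater controller) = exp(−0.000276 × 500) = 0.871099
R(autopilot servo) = exp(−0.000173 × 500) = 0.917136
R(air-data computer) = exp(−0.000184 × 500) = 0.912105
R(flight-control processor) = exp(−0.000361 × 500) = 0.834853
R(actuator driver) = exp(−0.000344 × 500) = 0.841979
Series (data-bus coupler and attitude reference unit): 0.774142 × 0.878974 = 0.680451
Parallel (autopilot servo and air-data computer): 1 − (1 − 0.917136)(1 − 0.912105) = 0.992717
Series (pitot heater controller and [0.992717]): 0.871099 × 0.992717 = 0.864755
Series (flight-control processor and actuator driver): 0.834853 × 0.841979 = 0.702929
Parallel ([0.680451], [0.864755], and [0.702929]): 1 − (1 − 0.680451)(1 − 0.864755)(1 − 0.702929) = 0.9872

0.9872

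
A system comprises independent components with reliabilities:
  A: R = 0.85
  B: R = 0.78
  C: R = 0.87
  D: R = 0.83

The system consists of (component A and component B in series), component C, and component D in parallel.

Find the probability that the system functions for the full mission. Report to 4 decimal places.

0.9926

Series (A and B): 0.850000 × 0.780000 = 0.663000
Parallel ([0.663000], C, and D): 1 − (1 − 0.663000)(1 − 0.870000)(1 − 0.830000) = 0.9926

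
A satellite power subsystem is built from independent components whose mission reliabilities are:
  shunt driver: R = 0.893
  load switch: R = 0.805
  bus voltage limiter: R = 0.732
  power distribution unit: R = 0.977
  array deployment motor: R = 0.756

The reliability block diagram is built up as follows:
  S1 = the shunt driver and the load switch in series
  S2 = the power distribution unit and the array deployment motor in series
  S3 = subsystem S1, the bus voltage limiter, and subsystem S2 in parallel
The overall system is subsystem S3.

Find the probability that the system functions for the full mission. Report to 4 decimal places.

0.9803

Series (shunt driver and load switch): 0.893000 × 0.805000 = 0.718865
Series (power distribution unit and array deployment motor): 0.977000 × 0.756000 = 0.738612
Parallel ([0.718865], bus voltage limiter, and [0.738612]): 1 − (1 − 0.718865)(1 − 0.732000)(1 − 0.738612) = 0.9803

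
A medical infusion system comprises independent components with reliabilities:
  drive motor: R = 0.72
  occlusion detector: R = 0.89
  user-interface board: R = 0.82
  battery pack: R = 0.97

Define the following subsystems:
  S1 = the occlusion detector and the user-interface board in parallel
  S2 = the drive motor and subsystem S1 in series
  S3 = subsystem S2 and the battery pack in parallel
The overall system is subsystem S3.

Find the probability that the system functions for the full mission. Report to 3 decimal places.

Parallel (occlusion detector and user-interface board): 1 − (1 − 0.89000)(1 − 0.82000) = 0.98020
Series (drive motor and [0.98020]): 0.72000 × 0.98020 = 0.70574
Parallel ([0.70574] and battery pack): 1 − (1 − 0.70574)(1 − 0.97000) = 0.991

0.991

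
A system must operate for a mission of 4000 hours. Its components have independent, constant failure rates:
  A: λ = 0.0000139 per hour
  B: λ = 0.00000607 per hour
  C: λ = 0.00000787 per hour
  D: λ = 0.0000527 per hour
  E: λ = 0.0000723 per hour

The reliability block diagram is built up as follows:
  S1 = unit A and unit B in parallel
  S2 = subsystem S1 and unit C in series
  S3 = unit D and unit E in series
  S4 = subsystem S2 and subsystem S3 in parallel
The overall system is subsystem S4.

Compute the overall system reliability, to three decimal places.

R(A) = exp(−0.0000139 × 4000) = 0.94592
R(B) = exp(−0.00000607 × 4000) = 0.97601
R(C) = exp(−0.00000787 × 4000) = 0.96901
R(D) = exp(−0.0000527 × 4000) = 0.80994
R(E) = exp(−0.0000723 × 4000) = 0.74886
Parallel (A and B): 1 − (1 − 0.94592)(1 − 0.97601) = 0.99870
Series ([0.99870] and C): 0.99870 × 0.96901 = 0.96775
Series (D and E): 0.80994 × 0.74886 = 0.60653
Parallel ([0.96775] and [0.60653]): 1 − (1 − 0.96775)(1 − 0.60653) = 0.987

0.987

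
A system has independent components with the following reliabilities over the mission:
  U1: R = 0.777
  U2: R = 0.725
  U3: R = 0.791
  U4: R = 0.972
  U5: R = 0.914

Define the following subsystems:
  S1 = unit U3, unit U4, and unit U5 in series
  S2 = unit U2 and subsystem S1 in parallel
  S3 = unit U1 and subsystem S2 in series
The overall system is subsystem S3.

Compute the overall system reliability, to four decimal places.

Series (U3, U4, and U5): 0.791000 × 0.972000 × 0.914000 = 0.702731
Parallel (U2 and [0.702731]): 1 − (1 − 0.725000)(1 − 0.702731) = 0.918251
Series (U1 and [0.918251]): 0.777000 × 0.918251 = 0.7135

0.7135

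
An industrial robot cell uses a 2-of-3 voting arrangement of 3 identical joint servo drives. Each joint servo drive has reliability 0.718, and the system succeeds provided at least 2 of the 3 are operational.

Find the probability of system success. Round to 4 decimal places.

R = Σ_{i=2}^{3} C(3,i) p^i (1−p)^{3−i} with p = 0.718
C(3,2)·0.718^2·0.282^1 = 0.436133
C(3,3)·0.718^3·0.282^0 = 0.370146
Sum = 0.8063

0.8063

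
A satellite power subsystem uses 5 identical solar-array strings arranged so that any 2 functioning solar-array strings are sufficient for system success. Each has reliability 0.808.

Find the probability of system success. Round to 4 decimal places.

0.9942

R = Σ_{i=2}^{5} C(5,i) p^i (1−p)^{5−i} with p = 0.808
C(5,2)·0.808^2·0.192^3 = 0.046209
C(5,3)·0.808^3·0.192^2 = 0.194463
C(5,4)·0.808^4·0.192^1 = 0.409182
C(5,5)·0.808^5·0.192^0 = 0.344395
Sum = 0.9942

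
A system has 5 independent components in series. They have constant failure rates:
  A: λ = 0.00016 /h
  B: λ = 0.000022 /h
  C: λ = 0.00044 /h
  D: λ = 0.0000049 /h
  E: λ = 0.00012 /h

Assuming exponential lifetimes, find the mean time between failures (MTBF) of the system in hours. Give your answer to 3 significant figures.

1340

Series of exponential components: λ_sys = Σ λ_i
λ_sys = 0.00016 + 0.000022 + 0.00044 + 0.0000049 + 0.00012 = 7.4690e-04 /h
MTBF = 1 / λ_sys = 1340 h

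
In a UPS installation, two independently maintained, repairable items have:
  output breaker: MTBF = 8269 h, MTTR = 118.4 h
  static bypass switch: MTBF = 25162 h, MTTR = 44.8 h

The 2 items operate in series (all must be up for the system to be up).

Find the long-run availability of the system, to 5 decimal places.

A(output breaker) = MTBF/(MTBF+MTTR) = 8269/(8269+118.4) = 0.985884
A(static bypass switch) = MTBF/(MTBF+MTTR) = 25162/(25162+44.8) = 0.998223
Series availability: 0.985884 × 0.998223 = 0.98413

0.98413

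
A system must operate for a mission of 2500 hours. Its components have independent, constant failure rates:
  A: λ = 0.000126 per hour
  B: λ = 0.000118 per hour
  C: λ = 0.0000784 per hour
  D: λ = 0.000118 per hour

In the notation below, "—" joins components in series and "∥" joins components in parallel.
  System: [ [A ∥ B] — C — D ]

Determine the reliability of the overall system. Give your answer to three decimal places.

R(A) = exp(−0.000126 × 2500) = 0.72979
R(B) = exp(−0.000118 × 2500) = 0.74453
R(C) = exp(−0.0000784 × 2500) = 0.82201
R(D) = exp(−0.000118 × 2500) = 0.74453
Parallel (A and B): 1 − (1 − 0.72979)(1 − 0.74453) = 0.93097
Series ([0.93097], C, and D): 0.93097 × 0.82201 × 0.74453 = 0.570

0.570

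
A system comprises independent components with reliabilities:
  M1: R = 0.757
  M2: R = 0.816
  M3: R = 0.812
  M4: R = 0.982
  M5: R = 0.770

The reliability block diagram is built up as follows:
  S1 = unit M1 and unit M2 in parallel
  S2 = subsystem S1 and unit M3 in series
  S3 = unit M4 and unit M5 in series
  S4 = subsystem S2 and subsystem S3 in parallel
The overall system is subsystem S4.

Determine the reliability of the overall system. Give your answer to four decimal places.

0.9453

Parallel (M1 and M2): 1 − (1 − 0.757000)(1 − 0.816000) = 0.955288
Series ([0.955288] and M3): 0.955288 × 0.812000 = 0.775694
Series (M4 and M5): 0.982000 × 0.770000 = 0.756140
Parallel ([0.775694] and [0.756140]): 1 − (1 − 0.775694)(1 − 0.756140) = 0.9453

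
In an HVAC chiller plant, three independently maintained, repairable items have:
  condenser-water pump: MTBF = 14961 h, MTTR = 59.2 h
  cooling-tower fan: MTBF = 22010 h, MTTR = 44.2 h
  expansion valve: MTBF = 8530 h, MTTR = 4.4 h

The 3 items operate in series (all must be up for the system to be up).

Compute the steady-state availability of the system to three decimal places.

A(condenser-water pump) = MTBF/(MTBF+MTTR) = 14961/(14961+59.2) = 0.996059
A(cooling-tower fan) = MTBF/(MTBF+MTTR) = 22010/(22010+44.2) = 0.997996
A(expansion valve) = MTBF/(MTBF+MTTR) = 8530/(8530+4.4) = 0.999484
Series availability: 0.996059 × 0.997996 × 0.999484 = 0.994

0.994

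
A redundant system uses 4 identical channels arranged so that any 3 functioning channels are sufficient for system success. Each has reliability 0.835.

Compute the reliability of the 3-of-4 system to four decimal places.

R = Σ_{i=3}^{4} C(4,i) p^i (1−p)^{4−i} with p = 0.835
C(4,3)·0.835^3·0.165^1 = 0.384241
C(4,4)·0.835^4·0.165^0 = 0.486123
Sum = 0.8704

0.8704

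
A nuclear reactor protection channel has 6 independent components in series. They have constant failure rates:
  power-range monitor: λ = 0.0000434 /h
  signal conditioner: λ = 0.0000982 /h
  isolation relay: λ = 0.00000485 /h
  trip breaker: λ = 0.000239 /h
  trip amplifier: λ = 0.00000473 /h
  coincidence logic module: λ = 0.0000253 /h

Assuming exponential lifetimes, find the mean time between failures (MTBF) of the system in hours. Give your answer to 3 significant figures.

2410

Series of exponential components: λ_sys = Σ λ_i
λ_sys = 0.0000434 + 0.0000982 + 0.00000485 + 0.000239 + 0.00000473 + 0.0000253 = 4.1548e-04 /h
MTBF = 1 / λ_sys = 2410 h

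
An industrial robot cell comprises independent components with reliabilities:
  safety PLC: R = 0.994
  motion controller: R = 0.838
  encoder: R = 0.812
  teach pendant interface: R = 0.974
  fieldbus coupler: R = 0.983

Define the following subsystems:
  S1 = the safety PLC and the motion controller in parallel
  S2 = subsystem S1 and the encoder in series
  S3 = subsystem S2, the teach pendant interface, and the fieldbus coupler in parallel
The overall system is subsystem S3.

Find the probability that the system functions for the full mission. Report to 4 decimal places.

Parallel (safety PLC and motion controller): 1 − (1 − 0.994000)(1 − 0.838000) = 0.999028
Series ([0.999028] and encoder): 0.999028 × 0.812000 = 0.811211
Parallel ([0.811211], teach pendant interface, and fieldbus coupler): 1 − (1 − 0.811211)(1 − 0.974000)(1 − 0.983000) = 0.9999

0.9999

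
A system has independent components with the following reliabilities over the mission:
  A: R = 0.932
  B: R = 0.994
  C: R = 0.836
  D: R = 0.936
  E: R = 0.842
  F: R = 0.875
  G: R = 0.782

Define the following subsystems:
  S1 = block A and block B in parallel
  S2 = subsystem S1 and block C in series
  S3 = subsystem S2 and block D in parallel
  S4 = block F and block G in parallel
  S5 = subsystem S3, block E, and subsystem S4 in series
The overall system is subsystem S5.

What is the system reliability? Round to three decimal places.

0.810

Parallel (A and B): 1 − (1 − 0.93200)(1 − 0.99400) = 0.99959
Series ([0.99959] and C): 0.99959 × 0.83600 = 0.83566
Parallel ([0.83566] and D): 1 − (1 − 0.83566)(1 − 0.93600) = 0.98948
Parallel (F and G): 1 − (1 − 0.87500)(1 − 0.78200) = 0.97275
Series ([0.98948], E, and [0.97275]): 0.98948 × 0.84200 × 0.97275 = 0.810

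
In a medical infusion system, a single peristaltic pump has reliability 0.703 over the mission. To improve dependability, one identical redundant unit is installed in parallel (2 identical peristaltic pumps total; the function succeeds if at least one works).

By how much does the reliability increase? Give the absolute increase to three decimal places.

R_before = 0.703
R_after = 1 − (1 − 0.703)^2 = 0.912
ΔR = 0.912 − 0.703 = 0.209

0.209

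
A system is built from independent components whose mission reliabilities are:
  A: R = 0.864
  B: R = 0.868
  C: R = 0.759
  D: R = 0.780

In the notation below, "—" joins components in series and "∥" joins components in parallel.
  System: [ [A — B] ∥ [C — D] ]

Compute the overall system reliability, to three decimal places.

0.898

Series (A and B): 0.86400 × 0.86800 = 0.74995
Series (C and D): 0.75900 × 0.78000 = 0.59202
Parallel ([0.74995] and [0.59202]): 1 − (1 − 0.74995)(1 − 0.59202) = 0.898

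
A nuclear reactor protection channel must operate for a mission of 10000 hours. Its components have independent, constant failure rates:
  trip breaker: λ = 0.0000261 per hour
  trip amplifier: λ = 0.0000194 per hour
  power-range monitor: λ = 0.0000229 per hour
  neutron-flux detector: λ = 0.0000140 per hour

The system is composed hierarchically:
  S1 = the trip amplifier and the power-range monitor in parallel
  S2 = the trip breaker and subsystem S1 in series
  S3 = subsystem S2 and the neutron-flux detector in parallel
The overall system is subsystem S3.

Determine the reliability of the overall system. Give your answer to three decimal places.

R(trip breaker) = exp(−0.0000261 × 10000) = 0.77028
R(trip amplifier) = exp(−0.0000194 × 10000) = 0.82366
R(power-range monitor) = exp(−0.0000229 × 10000) = 0.79533
R(neutron-flux detector) = exp(−0.0000140 × 10000) = 0.86936
Parallel (trip amplifier and power-range monitor): 1 − (1 − 0.82366)(1 − 0.79533) = 0.96391
Series (trip breaker and [0.96391]): 0.77028 × 0.96391 = 0.74248
Parallel ([0.74248] and neutron-flux detector): 1 − (1 − 0.74248)(1 − 0.86936) = 0.966

0.966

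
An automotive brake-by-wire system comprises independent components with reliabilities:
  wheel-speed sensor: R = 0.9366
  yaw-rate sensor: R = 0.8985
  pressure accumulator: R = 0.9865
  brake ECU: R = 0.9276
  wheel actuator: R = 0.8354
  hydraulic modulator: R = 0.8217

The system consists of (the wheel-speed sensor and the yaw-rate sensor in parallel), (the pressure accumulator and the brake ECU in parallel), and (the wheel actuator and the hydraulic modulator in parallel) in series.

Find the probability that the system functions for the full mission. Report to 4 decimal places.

0.9635

Parallel (wheel-speed sensor and yaw-rate sensor): 1 − (1 − 0.936600)(1 − 0.898500) = 0.993565
Parallel (pressure accumulator and brake ECU): 1 − (1 − 0.986500)(1 − 0.927600) = 0.999023
Parallel (wheel actuator and hydraulic modulator): 1 − (1 − 0.835400)(1 − 0.821700) = 0.970652
Series ([0.993565], [0.999023], and [0.970652]): 0.993565 × 0.999023 × 0.970652 = 0.9635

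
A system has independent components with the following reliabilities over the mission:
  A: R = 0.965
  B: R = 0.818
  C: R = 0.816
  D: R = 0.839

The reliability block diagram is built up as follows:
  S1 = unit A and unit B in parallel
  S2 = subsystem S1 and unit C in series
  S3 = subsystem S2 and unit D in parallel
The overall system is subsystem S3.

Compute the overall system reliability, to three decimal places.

0.970

Parallel (A and B): 1 − (1 − 0.96500)(1 − 0.81800) = 0.99363
Series ([0.99363] and C): 0.99363 × 0.81600 = 0.81080
Parallel ([0.81080] and D): 1 − (1 − 0.81080)(1 − 0.83900) = 0.970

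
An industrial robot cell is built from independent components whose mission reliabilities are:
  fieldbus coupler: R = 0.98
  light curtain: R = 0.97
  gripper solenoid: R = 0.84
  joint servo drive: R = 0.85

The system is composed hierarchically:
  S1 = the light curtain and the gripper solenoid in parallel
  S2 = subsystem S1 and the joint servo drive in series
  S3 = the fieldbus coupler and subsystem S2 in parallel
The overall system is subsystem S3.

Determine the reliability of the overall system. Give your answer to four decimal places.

0.9969

Parallel (light curtain and gripper solenoid): 1 − (1 − 0.970000)(1 − 0.840000) = 0.995200
Series ([0.995200] and joint servo drive): 0.995200 × 0.850000 = 0.845920
Parallel (fieldbus coupler and [0.845920]): 1 − (1 − 0.980000)(1 − 0.845920) = 0.9969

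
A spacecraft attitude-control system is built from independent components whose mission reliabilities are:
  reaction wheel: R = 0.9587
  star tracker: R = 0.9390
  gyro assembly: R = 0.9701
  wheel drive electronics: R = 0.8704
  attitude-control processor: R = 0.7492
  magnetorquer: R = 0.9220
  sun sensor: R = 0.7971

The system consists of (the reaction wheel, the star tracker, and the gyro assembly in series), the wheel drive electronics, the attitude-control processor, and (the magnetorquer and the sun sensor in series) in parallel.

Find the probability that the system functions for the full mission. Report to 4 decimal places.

Series (reaction wheel, star tracker, and gyro assembly): 0.958700 × 0.939000 × 0.970100 = 0.873303
Series (magnetorquer and sun sensor): 0.922000 × 0.797100 = 0.734926
Parallel ([0.873303], wheel drive electronics, attitude-control processor, and [0.734926]): 1 − (1 − 0.873303)(1 − 0.870400)(1 − 0.749200)(1 − 0.734926) = 0.9989

0.9989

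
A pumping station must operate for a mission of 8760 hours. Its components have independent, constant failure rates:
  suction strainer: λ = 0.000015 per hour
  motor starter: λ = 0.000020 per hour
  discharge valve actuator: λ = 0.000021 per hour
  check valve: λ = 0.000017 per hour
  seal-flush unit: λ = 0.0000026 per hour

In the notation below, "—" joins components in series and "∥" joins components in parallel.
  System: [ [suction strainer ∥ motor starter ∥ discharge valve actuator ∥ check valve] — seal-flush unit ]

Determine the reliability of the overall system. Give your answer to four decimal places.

0.9770

R(suction strainer) = exp(−0.000015 × 8760) = 0.876867
R(motor starter) = exp(−0.000020 × 8760) = 0.839289
R(discharge valve actuator) = exp(−0.000021 × 8760) = 0.831969
R(check valve) = exp(−0.000017 × 8760) = 0.861638
R(seal-flush unit) = exp(−0.0000026 × 8760) = 0.977481
Parallel (suction strainer, motor starter, discharge valve actuator, and check valve): 1 − (1 − 0.876867)(1 − 0.839289)(1 − 0.831969)(1 − 0.861638) = 0.999540
Series ([0.999540] and seal-flush unit): 0.999540 × 0.977481 = 0.9770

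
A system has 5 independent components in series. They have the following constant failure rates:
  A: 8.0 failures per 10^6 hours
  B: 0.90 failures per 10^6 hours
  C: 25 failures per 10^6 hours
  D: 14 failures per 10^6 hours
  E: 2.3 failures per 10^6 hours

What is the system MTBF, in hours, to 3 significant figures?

Series of exponential components: λ_sys = Σ λ_i
λ_sys = 0.0000080 + 0.00000090 + 0.000025 + 0.000014 + 0.0000023 = 5.0200e-05 /h
MTBF = 1 / λ_sys = 19900 h

19900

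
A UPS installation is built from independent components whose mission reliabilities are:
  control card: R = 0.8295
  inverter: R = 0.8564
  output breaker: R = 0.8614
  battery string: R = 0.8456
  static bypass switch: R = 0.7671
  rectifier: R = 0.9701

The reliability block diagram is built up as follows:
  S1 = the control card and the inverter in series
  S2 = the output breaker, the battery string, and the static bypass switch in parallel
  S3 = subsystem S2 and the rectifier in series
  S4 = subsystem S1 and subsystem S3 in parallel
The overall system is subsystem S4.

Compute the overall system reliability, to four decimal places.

0.9899

Series (control card and inverter): 0.829500 × 0.856400 = 0.710384
Parallel (output breaker, battery string, and static bypass switch): 1 − (1 − 0.861400)(1 − 0.845600)(1 − 0.767100) = 0.995016
Series ([0.995016] and rectifier): 0.995016 × 0.970100 = 0.965265
Parallel ([0.710384] and [0.965265]): 1 − (1 − 0.710384)(1 − 0.965265) = 0.9899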